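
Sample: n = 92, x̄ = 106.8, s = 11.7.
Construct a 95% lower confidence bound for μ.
μ ≥ 104.77

Lower bound (one-sided):
t* = 1.662 (one-sided for 95%)
Lower bound = x̄ - t* · s/√n = 106.8 - 1.662 · 11.7/√92 = 104.77

We are 95% confident that μ ≥ 104.77.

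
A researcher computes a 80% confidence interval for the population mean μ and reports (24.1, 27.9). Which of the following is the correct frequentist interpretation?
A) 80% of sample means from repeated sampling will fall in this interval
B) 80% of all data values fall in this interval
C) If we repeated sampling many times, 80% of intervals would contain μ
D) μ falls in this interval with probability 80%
C

A) Wrong — coverage applies to intervals containing μ, not to future x̄ values.
B) Wrong — a CI is about the parameter μ, not individual data values.
C) Correct — this is the frequentist long-run coverage interpretation.
D) Wrong — μ is fixed; the randomness lives in the interval, not in μ.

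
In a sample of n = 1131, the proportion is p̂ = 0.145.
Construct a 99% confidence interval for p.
(0.118, 0.172)

Proportion CI:
SE = √(p̂(1-p̂)/n) = √(0.145 · 0.855 / 1131) = 0.01047

z* = 2.576
Margin = z* · SE = 2.576 · 0.01047 = 0.0270

CI: 0.145 ± 0.0270 = (0.118, 0.172)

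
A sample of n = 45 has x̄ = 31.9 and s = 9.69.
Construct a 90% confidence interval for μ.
(29.47, 34.33)

t-interval (σ unknown):
df = n - 1 = 44
t* = 1.680 for 90% confidence

Margin of error = t* · s/√n = 1.680 · 9.69/√45 = 2.43

CI: (29.47, 34.33)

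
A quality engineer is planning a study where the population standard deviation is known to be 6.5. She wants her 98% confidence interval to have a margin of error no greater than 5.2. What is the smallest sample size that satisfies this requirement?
n ≥ 9

For margin E ≤ 5.2:
n ≥ (z* · σ / E)²
n ≥ (2.326 · 6.5 / 5.2)²
n ≥ 8.45

Minimum n = 9 (rounding up)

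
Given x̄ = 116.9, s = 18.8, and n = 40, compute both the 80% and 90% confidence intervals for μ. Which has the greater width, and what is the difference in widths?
90% CI is wider by 2.27

df = 39
80% CI: t* = 1.304, (113.02, 120.78), width = 2 · t* · s/√n = 7.75
90% CI: t* = 1.685, (111.89, 121.91), width = 2 · t* · s/√n = 10.02

The 90% CI is wider by 10.02 - 7.75 = 2.27.
Higher confidence requires a wider interval.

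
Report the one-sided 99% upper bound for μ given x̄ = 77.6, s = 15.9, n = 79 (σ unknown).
μ ≤ 81.85

Upper bound (one-sided):
t* = 2.375 (one-sided for 99%)
Upper bound = x̄ + t* · s/√n = 77.6 + 2.375 · 15.9/√79 = 81.85

We are 99% confident that μ ≤ 81.85.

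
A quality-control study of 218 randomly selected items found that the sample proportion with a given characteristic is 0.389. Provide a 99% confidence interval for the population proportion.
(0.304, 0.474)

Proportion CI:
SE = √(p̂(1-p̂)/n) = √(0.389 · 0.611 / 218) = 0.03302

z* = 2.576
Margin = z* · SE = 2.576 · 0.03302 = 0.0851

CI: 0.389 ± 0.0851 = (0.304, 0.474)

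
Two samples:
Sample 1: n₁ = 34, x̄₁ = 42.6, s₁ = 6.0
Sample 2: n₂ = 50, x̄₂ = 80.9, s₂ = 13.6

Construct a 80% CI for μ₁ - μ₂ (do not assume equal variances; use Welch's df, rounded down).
(-41.12, -35.48)

Difference: x̄₁ - x̄₂ = -38.30
SE = √(s₁²/n₁ + s₂²/n₂) = √(6.0²/34 + 13.6²/50) = 2.1813
df = 72.27 → 72 (Welch–Satterthwaite, rounded down)
t* = 1.293

CI: -38.30 ± 1.293 · 2.1813 = -38.30 ± 2.82 = (-41.12, -35.48)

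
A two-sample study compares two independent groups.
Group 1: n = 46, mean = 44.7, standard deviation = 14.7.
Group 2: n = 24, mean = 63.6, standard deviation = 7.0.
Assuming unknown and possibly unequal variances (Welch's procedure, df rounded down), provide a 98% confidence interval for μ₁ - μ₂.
(-25.09, -12.71)

Difference: x̄₁ - x̄₂ = -18.90
SE = √(s₁²/n₁ + s₂²/n₂) = √(14.7²/46 + 7.0²/24) = 2.5960
df = 67.62 → 67 (Welch–Satterthwaite, rounded down)
t* = 2.383

CI: -18.90 ± 2.383 · 2.5960 = -18.90 ± 6.19 = (-25.09, -12.71)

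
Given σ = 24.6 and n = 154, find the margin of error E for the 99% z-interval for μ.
Margin of error = 5.11

Margin of error = z* · σ/√n
= 2.576 · 24.6/√154
= 2.576 · 24.6/12.4097
= 5.11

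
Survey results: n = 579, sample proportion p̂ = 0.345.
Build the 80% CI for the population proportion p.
(0.320, 0.370)

Proportion CI:
SE = √(p̂(1-p̂)/n) = √(0.345 · 0.655 / 579) = 0.01976

z* = 1.282
Margin = z* · SE = 1.282 · 0.01976 = 0.0253

CI: 0.345 ± 0.0253 = (0.320, 0.370)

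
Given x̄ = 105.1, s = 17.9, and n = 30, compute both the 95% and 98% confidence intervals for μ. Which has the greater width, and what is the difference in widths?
98% CI is wider by 2.72

df = 29
95% CI: t* = 2.045, (98.42, 111.78), width = 2 · t* · s/√n = 13.37
98% CI: t* = 2.462, (97.05, 113.15), width = 2 · t* · s/√n = 16.09

The 98% CI is wider by 16.09 - 13.37 = 2.72.
Higher confidence requires a wider interval.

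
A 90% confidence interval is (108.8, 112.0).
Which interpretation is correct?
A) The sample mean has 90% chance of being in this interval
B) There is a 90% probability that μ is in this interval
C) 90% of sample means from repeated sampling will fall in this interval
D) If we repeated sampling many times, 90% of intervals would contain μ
D

A) Wrong — x̄ is observed and sits in the interval by construction.
B) Wrong — μ is fixed; the randomness lives in the interval, not in μ.
C) Wrong — coverage applies to intervals containing μ, not to future x̄ values.
D) Correct — this is the frequentist long-run coverage interpretation.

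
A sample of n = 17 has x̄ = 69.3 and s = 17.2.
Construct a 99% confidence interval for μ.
(57.11, 81.49)

t-interval (σ unknown):
df = n - 1 = 16
t* = 2.921 for 99% confidence

Margin of error = t* · s/√n = 2.921 · 17.2/√17 = 12.19

CI: (57.11, 81.49)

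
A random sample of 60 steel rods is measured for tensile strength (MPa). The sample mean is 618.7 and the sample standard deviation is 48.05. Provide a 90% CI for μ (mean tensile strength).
(608.33, 629.07)

t-interval (σ unknown):
df = n - 1 = 59
t* = 1.671 for 90% confidence

Margin of error = t* · s/√n = 1.671 · 48.05/√60 = 10.37

CI: (608.33, 629.07)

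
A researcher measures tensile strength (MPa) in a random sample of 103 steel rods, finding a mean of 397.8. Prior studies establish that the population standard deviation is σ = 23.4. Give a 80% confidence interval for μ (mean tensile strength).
(394.84, 400.76)

z-interval (σ known):
z* = 1.282 for 80% confidence

Margin of error = z* · σ/√n = 1.282 · 23.4/√103 = 2.96

CI: (397.8 - 2.96, 397.8 + 2.96) = (394.84, 400.76)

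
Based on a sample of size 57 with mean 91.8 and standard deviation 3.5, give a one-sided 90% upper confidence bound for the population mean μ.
μ ≤ 92.40

Upper bound (one-sided):
t* = 1.297 (one-sided for 90%)
Upper bound = x̄ + t* · s/√n = 91.8 + 1.297 · 3.5/√57 = 92.40

We are 90% confident that μ ≤ 92.40.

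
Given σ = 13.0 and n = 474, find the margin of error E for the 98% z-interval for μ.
Margin of error = 1.39

Margin of error = z* · σ/√n
= 2.326 · 13.0/√474
= 2.326 · 13.0/21.7715
= 1.39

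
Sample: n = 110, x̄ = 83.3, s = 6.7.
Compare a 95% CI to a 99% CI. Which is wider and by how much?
99% CI is wider by 0.82

df = 109
95% CI: t* = 1.982, (82.03, 84.57), width = 2 · t* · s/√n = 2.53
99% CI: t* = 2.622, (81.63, 84.97), width = 2 · t* · s/√n = 3.35

The 99% CI is wider by 3.35 - 2.53 = 0.82.
Higher confidence requires a wider interval.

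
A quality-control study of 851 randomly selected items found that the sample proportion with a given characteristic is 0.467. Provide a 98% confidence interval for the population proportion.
(0.427, 0.507)

Proportion CI:
SE = √(p̂(1-p̂)/n) = √(0.467 · 0.533 / 851) = 0.01710

z* = 2.326
Margin = z* · SE = 2.326 · 0.01710 = 0.0398

CI: 0.467 ± 0.0398 = (0.427, 0.507)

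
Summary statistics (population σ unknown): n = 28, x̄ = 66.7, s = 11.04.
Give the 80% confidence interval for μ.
(63.96, 69.44)

t-interval (σ unknown):
df = n - 1 = 27
t* = 1.314 for 80% confidence

Margin of error = t* · s/√n = 1.314 · 11.04/√28 = 2.74

CI: (63.96, 69.44)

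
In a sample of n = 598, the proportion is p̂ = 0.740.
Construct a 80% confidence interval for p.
(0.717, 0.763)

Proportion CI:
SE = √(p̂(1-p̂)/n) = √(0.740 · 0.260 / 598) = 0.01794

z* = 1.282
Margin = z* · SE = 1.282 · 0.01794 = 0.0230

CI: 0.740 ± 0.0230 = (0.717, 0.763)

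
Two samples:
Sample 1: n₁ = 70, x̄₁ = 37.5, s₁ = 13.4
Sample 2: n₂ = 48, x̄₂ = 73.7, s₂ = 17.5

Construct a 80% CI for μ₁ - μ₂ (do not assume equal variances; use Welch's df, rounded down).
(-40.06, -32.34)

Difference: x̄₁ - x̄₂ = -36.20
SE = √(s₁²/n₁ + s₂²/n₂) = √(13.4²/70 + 17.5²/48) = 2.9909
df = 83.23 → 83 (Welch–Satterthwaite, rounded down)
t* = 1.292

CI: -36.20 ± 1.292 · 2.9909 = -36.20 ± 3.86 = (-40.06, -32.34)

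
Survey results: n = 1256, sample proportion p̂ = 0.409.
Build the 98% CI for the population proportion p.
(0.377, 0.441)

Proportion CI:
SE = √(p̂(1-p̂)/n) = √(0.409 · 0.591 / 1256) = 0.01387

z* = 2.326
Margin = z* · SE = 2.326 · 0.01387 = 0.0323

CI: 0.409 ± 0.0323 = (0.377, 0.441)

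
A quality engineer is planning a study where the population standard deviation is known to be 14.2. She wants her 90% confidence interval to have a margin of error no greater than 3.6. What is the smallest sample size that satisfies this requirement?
n ≥ 43

For margin E ≤ 3.6:
n ≥ (z* · σ / E)²
n ≥ (1.645 · 14.2 / 3.6)²
n ≥ 42.10

Minimum n = 43 (rounding up)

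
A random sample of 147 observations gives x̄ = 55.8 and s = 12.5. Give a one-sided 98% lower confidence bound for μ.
μ ≥ 53.66

Lower bound (one-sided):
t* = 2.072 (one-sided for 98%)
Lower bound = x̄ - t* · s/√n = 55.8 - 2.072 · 12.5/√147 = 53.66

We are 98% confident that μ ≥ 53.66.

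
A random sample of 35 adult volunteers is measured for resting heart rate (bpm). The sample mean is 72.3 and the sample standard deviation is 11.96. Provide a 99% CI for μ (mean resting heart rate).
(66.79, 77.81)

t-interval (σ unknown):
df = n - 1 = 34
t* = 2.728 for 99% confidence

Margin of error = t* · s/√n = 2.728 · 11.96/√35 = 5.51

CI: (66.79, 77.81)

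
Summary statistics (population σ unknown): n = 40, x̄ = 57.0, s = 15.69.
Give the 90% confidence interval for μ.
(52.82, 61.18)

t-interval (σ unknown):
df = n - 1 = 39
t* = 1.685 for 90% confidence

Margin of error = t* · s/√n = 1.685 · 15.69/√40 = 4.18

CI: (52.82, 61.18)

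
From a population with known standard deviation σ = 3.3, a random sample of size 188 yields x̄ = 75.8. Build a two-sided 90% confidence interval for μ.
(75.40, 76.20)

z-interval (σ known):
z* = 1.645 for 90% confidence

Margin of error = z* · σ/√n = 1.645 · 3.3/√188 = 0.40

CI: (75.8 - 0.40, 75.8 + 0.40) = (75.40, 76.20)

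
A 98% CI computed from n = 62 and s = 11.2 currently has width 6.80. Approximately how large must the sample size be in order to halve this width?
n ≈ 248

CI width ∝ 1/√n
To reduce width by factor 2, need √n to grow by 2 → need 2² = 4 times as many samples.

Current: n = 62, width = 6.80
New: n = 248, width ≈ 3.33

Width reduced by factor of 6.80/3.33 = 2.04.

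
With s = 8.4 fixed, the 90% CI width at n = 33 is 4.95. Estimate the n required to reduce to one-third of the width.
n ≈ 297

CI width ∝ 1/√n
To reduce width by factor 3, need √n to grow by 3 → need 3² = 9 times as many samples.

Current: n = 33, width = 4.95
New: n = 297, width ≈ 1.61

Width reduced by factor of 4.95/1.61 = 3.07.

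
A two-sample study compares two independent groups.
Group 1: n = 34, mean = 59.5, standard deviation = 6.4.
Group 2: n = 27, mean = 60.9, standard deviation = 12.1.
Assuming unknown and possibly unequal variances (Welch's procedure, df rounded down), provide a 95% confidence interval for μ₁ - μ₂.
(-6.62, 3.82)

Difference: x̄₁ - x̄₂ = -1.40
SE = √(s₁²/n₁ + s₂²/n₂) = √(6.4²/34 + 12.1²/27) = 2.5744
df = 37.38 → 37 (Welch–Satterthwaite, rounded down)
t* = 2.026

CI: -1.40 ± 2.026 · 2.5744 = -1.40 ± 5.22 = (-6.62, 3.82)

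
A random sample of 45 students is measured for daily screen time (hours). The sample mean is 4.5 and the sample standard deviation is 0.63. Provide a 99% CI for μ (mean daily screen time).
(4.25, 4.75)

t-interval (σ unknown):
df = n - 1 = 44
t* = 2.692 for 99% confidence

Margin of error = t* · s/√n = 2.692 · 0.63/√45 = 0.25

CI: (4.25, 4.75)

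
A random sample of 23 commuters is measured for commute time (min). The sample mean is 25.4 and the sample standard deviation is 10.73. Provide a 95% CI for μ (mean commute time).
(20.76, 30.04)

t-interval (σ unknown):
df = n - 1 = 22
t* = 2.074 for 95% confidence

Margin of error = t* · s/√n = 2.074 · 10.73/√23 = 4.64

CI: (20.76, 30.04)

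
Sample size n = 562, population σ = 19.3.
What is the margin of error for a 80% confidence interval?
Margin of error = 1.04

Margin of error = z* · σ/√n
= 1.282 · 19.3/√562
= 1.282 · 19.3/23.7065
= 1.04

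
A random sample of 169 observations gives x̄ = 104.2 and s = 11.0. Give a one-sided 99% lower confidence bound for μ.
μ ≥ 102.21

Lower bound (one-sided):
t* = 2.349 (one-sided for 99%)
Lower bound = x̄ - t* · s/√n = 104.2 - 2.349 · 11.0/√169 = 102.21

We are 99% confident that μ ≥ 102.21.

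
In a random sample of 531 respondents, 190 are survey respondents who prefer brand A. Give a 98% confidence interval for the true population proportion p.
(0.309, 0.406)

Proportion CI:
p̂ = 190/531 = 0.35782
SE = √(p̂(1-p̂)/n) = √(0.35782 · 0.64218 / 531) = 0.02080

z* = 2.326
Margin = z* · SE = 2.326 · 0.02080 = 0.0484

CI: 0.35782 ± 0.0484 = (0.309, 0.406)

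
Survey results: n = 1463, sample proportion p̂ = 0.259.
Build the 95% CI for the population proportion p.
(0.237, 0.281)

Proportion CI:
SE = √(p̂(1-p̂)/n) = √(0.259 · 0.741 / 1463) = 0.01145

z* = 1.960
Margin = z* · SE = 1.960 · 0.01145 = 0.0224

CI: 0.259 ± 0.0224 = (0.237, 0.281)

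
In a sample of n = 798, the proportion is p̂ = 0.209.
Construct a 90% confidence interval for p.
(0.185, 0.233)

Proportion CI:
SE = √(p̂(1-p̂)/n) = √(0.209 · 0.791 / 798) = 0.01439

z* = 1.645
Margin = z* · SE = 1.645 · 0.01439 = 0.0237

CI: 0.209 ± 0.0237 = (0.185, 0.233)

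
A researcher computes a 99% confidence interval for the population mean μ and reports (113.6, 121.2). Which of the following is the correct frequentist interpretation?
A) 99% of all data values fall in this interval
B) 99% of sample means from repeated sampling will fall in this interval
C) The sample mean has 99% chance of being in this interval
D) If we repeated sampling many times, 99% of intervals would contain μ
D

A) Wrong — a CI is about the parameter μ, not individual data values.
B) Wrong — coverage applies to intervals containing μ, not to future x̄ values.
C) Wrong — x̄ is observed and sits in the interval by construction.
D) Correct — this is the frequentist long-run coverage interpretation.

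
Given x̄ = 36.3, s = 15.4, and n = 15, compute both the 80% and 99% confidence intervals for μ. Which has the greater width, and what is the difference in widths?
99% CI is wider by 12.97

df = 14
80% CI: t* = 1.345, (30.95, 41.65), width = 2 · t* · s/√n = 10.70
99% CI: t* = 2.977, (24.46, 48.14), width = 2 · t* · s/√n = 23.67

The 99% CI is wider by 23.67 - 10.70 = 12.97.
Higher confidence requires a wider interval.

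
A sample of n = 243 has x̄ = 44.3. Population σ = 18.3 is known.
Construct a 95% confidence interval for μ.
(42.00, 46.60)

z-interval (σ known):
z* = 1.960 for 95% confidence

Margin of error = z* · σ/√n = 1.960 · 18.3/√243 = 2.30

CI: (44.3 - 2.30, 44.3 + 2.30) = (42.00, 46.60)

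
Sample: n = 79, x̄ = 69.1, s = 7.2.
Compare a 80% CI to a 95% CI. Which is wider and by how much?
95% CI is wider by 1.14

df = 78
80% CI: t* = 1.292, (68.05, 70.15), width = 2 · t* · s/√n = 2.09
95% CI: t* = 1.991, (67.49, 70.71), width = 2 · t* · s/√n = 3.23

The 95% CI is wider by 3.23 - 2.09 = 1.14.
Higher confidence requires a wider interval.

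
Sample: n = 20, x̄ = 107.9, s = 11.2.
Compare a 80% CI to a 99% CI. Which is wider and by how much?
99% CI is wider by 7.68

df = 19
80% CI: t* = 1.328, (104.57, 111.23), width = 2 · t* · s/√n = 6.65
99% CI: t* = 2.861, (100.73, 115.07), width = 2 · t* · s/√n = 14.33

The 99% CI is wider by 14.33 - 6.65 = 7.68.
Higher confidence requires a wider interval.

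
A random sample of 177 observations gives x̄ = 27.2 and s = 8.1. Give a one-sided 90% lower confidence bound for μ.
μ ≥ 26.42

Lower bound (one-sided):
t* = 1.286 (one-sided for 90%)
Lower bound = x̄ - t* · s/√n = 27.2 - 1.286 · 8.1/√177 = 26.42

We are 90% confident that μ ≥ 26.42.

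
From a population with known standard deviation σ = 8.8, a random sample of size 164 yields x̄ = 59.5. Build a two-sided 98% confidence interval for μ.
(57.90, 61.10)

z-interval (σ known):
z* = 2.326 for 98% confidence

Margin of error = z* · σ/√n = 2.326 · 8.8/√164 = 1.60

CI: (59.5 - 1.60, 59.5 + 1.60) = (57.90, 61.10)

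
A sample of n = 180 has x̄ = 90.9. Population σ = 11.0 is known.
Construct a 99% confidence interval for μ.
(88.79, 93.01)

z-interval (σ known):
z* = 2.576 for 99% confidence

Margin of error = z* · σ/√n = 2.576 · 11.0/√180 = 2.11

CI: (90.9 - 2.11, 90.9 + 2.11) = (88.79, 93.01)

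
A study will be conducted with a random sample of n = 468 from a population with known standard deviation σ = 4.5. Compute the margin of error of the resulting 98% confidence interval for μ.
Margin of error = 0.48

Margin of error = z* · σ/√n
= 2.326 · 4.5/√468
= 2.326 · 4.5/21.6333
= 0.48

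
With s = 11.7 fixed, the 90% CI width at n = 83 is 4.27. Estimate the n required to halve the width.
n ≈ 332

CI width ∝ 1/√n
To reduce width by factor 2, need √n to grow by 2 → need 2² = 4 times as many samples.

Current: n = 83, width = 4.27
New: n = 332, width ≈ 2.12

Width reduced by factor of 4.27/2.12 = 2.01.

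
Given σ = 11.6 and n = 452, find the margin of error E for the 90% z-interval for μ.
Margin of error = 0.90

Margin of error = z* · σ/√n
= 1.645 · 11.6/√452
= 1.645 · 11.6/21.2603
= 0.90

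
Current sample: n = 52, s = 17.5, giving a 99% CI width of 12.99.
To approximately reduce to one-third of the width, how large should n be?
n ≈ 468

CI width ∝ 1/√n
To reduce width by factor 3, need √n to grow by 3 → need 3² = 9 times as many samples.

Current: n = 52, width = 12.99
New: n = 468, width ≈ 4.18

Width reduced by factor of 12.99/4.18 = 3.11.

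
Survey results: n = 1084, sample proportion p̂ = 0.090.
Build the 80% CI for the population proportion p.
(0.079, 0.101)

Proportion CI:
SE = √(p̂(1-p̂)/n) = √(0.090 · 0.910 / 1084) = 0.00869

z* = 1.282
Margin = z* · SE = 1.282 · 0.00869 = 0.0111

CI: 0.090 ± 0.0111 = (0.079, 0.101)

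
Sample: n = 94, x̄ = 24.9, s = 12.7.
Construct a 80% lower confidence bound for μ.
μ ≥ 23.79

Lower bound (one-sided):
t* = 0.846 (one-sided for 80%)
Lower bound = x̄ - t* · s/√n = 24.9 - 0.846 · 12.7/√94 = 23.79

We are 80% confident that μ ≥ 23.79.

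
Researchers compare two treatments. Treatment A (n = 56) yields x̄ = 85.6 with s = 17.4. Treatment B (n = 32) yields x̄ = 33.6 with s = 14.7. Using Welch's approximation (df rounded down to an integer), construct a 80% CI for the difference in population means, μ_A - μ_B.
(47.49, 56.51)

Difference: x̄₁ - x̄₂ = 52.00
SE = √(s₁²/n₁ + s₂²/n₂) = √(17.4²/56 + 14.7²/32) = 3.4870
df = 73.83 → 73 (Welch–Satterthwaite, rounded down)
t* = 1.293

CI: 52.00 ± 1.293 · 3.4870 = 52.00 ± 4.51 = (47.49, 56.51)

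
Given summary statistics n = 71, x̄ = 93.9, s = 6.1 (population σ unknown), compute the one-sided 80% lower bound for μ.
μ ≥ 93.29

Lower bound (one-sided):
t* = 0.847 (one-sided for 80%)
Lower bound = x̄ - t* · s/√n = 93.9 - 0.847 · 6.1/√71 = 93.29

We are 80% confident that μ ≥ 93.29.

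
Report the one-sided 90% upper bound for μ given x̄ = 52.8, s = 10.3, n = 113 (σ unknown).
μ ≤ 54.05

Upper bound (one-sided):
t* = 1.289 (one-sided for 90%)
Upper bound = x̄ + t* · s/√n = 52.8 + 1.289 · 10.3/√113 = 54.05

We are 90% confident that μ ≤ 54.05.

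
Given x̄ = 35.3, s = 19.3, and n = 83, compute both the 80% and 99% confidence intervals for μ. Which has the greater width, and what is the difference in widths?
99% CI is wider by 5.70

df = 82
80% CI: t* = 1.292, (32.56, 38.04), width = 2 · t* · s/√n = 5.47
99% CI: t* = 2.637, (29.71, 40.89), width = 2 · t* · s/√n = 11.17

The 99% CI is wider by 11.17 - 5.47 = 5.70.
Higher confidence requires a wider interval.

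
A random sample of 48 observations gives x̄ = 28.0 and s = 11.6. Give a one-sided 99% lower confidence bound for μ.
μ ≥ 23.97

Lower bound (one-sided):
t* = 2.408 (one-sided for 99%)
Lower bound = x̄ - t* · s/√n = 28.0 - 2.408 · 11.6/√48 = 23.97

We are 99% confident that μ ≥ 23.97.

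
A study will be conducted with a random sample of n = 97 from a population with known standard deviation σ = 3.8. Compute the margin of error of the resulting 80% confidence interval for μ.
Margin of error = 0.49

Margin of error = z* · σ/√n
= 1.282 · 3.8/√97
= 1.282 · 3.8/9.8489
= 0.49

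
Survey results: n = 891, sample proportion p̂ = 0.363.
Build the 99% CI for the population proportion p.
(0.322, 0.404)

Proportion CI:
SE = √(p̂(1-p̂)/n) = √(0.363 · 0.637 / 891) = 0.01611

z* = 2.576
Margin = z* · SE = 2.576 · 0.01611 = 0.0415

CI: 0.363 ± 0.0415 = (0.322, 0.404)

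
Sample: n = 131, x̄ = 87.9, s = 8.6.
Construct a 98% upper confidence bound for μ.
μ ≤ 89.46

Upper bound (one-sided):
t* = 2.075 (one-sided for 98%)
Upper bound = x̄ + t* · s/√n = 87.9 + 2.075 · 8.6/√131 = 89.46

We are 98% confident that μ ≤ 89.46.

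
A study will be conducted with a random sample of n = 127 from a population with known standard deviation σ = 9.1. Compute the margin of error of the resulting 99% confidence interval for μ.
Margin of error = 2.08

Margin of error = z* · σ/√n
= 2.576 · 9.1/√127
= 2.576 · 9.1/11.2694
= 2.08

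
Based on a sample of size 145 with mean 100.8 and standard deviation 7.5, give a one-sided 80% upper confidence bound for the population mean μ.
μ ≤ 101.33

Upper bound (one-sided):
t* = 0.844 (one-sided for 80%)
Upper bound = x̄ + t* · s/√n = 100.8 + 0.844 · 7.5/√145 = 101.33

We are 80% confident that μ ≤ 101.33.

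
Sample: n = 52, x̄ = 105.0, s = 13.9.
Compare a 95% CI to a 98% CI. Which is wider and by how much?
98% CI is wider by 1.52

df = 51
95% CI: t* = 2.008, (101.13, 108.87), width = 2 · t* · s/√n = 7.74
98% CI: t* = 2.402, (100.37, 109.63), width = 2 · t* · s/√n = 9.26

The 98% CI is wider by 9.26 - 7.74 = 1.52.
Higher confidence requires a wider interval.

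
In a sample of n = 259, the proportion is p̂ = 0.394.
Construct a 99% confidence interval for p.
(0.316, 0.472)

Proportion CI:
SE = √(p̂(1-p̂)/n) = √(0.394 · 0.606 / 259) = 0.03036

z* = 2.576
Margin = z* · SE = 2.576 · 0.03036 = 0.0782

CI: 0.394 ± 0.0782 = (0.316, 0.472)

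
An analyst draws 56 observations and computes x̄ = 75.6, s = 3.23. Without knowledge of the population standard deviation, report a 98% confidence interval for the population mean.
(74.57, 76.63)

t-interval (σ unknown):
df = n - 1 = 55
t* = 2.396 for 98% confidence

Margin of error = t* · s/√n = 2.396 · 3.23/√56 = 1.03

CI: (74.57, 76.63)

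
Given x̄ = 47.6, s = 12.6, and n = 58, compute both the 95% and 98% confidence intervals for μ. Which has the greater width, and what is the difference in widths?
98% CI is wider by 1.30

df = 57
95% CI: t* = 2.002, (44.29, 50.91), width = 2 · t* · s/√n = 6.62
98% CI: t* = 2.394, (43.64, 51.56), width = 2 · t* · s/√n = 7.92

The 98% CI is wider by 7.92 - 6.62 = 1.30.
Higher confidence requires a wider interval.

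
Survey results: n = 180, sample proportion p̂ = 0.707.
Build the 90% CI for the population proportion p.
(0.651, 0.763)

Proportion CI:
SE = √(p̂(1-p̂)/n) = √(0.707 · 0.293 / 180) = 0.03392

z* = 1.645
Margin = z* · SE = 1.645 · 0.03392 = 0.0558

CI: 0.707 ± 0.0558 = (0.651, 0.763)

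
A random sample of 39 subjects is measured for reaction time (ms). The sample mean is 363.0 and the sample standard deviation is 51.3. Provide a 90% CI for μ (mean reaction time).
(349.15, 376.85)

t-interval (σ unknown):
df = n - 1 = 38
t* = 1.686 for 90% confidence

Margin of error = t* · s/√n = 1.686 · 51.3/√39 = 13.85

CI: (349.15, 376.85)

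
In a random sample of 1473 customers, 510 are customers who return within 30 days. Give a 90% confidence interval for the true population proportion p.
(0.326, 0.367)

Proportion CI:
p̂ = 510/1473 = 0.34623
SE = √(p̂(1-p̂)/n) = √(0.34623 · 0.65377 / 1473) = 0.01240

z* = 1.645
Margin = z* · SE = 1.645 · 0.01240 = 0.0204

CI: 0.34623 ± 0.0204 = (0.326, 0.367)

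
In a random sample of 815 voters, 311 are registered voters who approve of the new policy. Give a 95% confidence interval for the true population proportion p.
(0.348, 0.415)

Proportion CI:
p̂ = 311/815 = 0.38160
SE = √(p̂(1-p̂)/n) = √(0.38160 · 0.61840 / 815) = 0.01702

z* = 1.960
Margin = z* · SE = 1.960 · 0.01702 = 0.0334

CI: 0.38160 ± 0.0334 = (0.348, 0.415)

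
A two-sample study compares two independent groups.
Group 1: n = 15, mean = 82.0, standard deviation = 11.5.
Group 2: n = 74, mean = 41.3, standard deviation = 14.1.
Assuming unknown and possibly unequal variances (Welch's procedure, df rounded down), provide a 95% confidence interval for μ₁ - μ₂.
(33.68, 47.72)

Difference: x̄₁ - x̄₂ = 40.70
SE = √(s₁²/n₁ + s₂²/n₂) = √(11.5²/15 + 14.1²/74) = 3.3916
df = 23.42 → 23 (Welch–Satterthwaite, rounded down)
t* = 2.069

CI: 40.70 ± 2.069 · 3.3916 = 40.70 ± 7.02 = (33.68, 47.72)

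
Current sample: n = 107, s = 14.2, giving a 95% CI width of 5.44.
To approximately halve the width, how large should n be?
n ≈ 428

CI width ∝ 1/√n
To reduce width by factor 2, need √n to grow by 2 → need 2² = 4 times as many samples.

Current: n = 107, width = 5.44
New: n = 428, width ≈ 2.70

Width reduced by factor of 5.44/2.70 = 2.01.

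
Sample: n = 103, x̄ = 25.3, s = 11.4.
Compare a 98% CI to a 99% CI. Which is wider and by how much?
99% CI is wider by 0.59

df = 102
98% CI: t* = 2.363, (22.65, 27.95), width = 2 · t* · s/√n = 5.31
99% CI: t* = 2.625, (22.35, 28.25), width = 2 · t* · s/√n = 5.90

The 99% CI is wider by 5.90 - 5.31 = 0.59.
Higher confidence requires a wider interval.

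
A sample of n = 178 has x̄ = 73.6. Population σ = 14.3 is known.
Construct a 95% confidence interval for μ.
(71.50, 75.70)

z-interval (σ known):
z* = 1.960 for 95% confidence

Margin of error = z* · σ/√n = 1.960 · 14.3/√178 = 2.10

CI: (73.6 - 2.10, 73.6 + 2.10) = (71.50, 75.70)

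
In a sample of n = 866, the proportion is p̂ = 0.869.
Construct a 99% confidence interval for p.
(0.839, 0.899)

Proportion CI:
SE = √(p̂(1-p̂)/n) = √(0.869 · 0.131 / 866) = 0.01147

z* = 2.576
Margin = z* · SE = 2.576 · 0.01147 = 0.0295

CI: 0.869 ± 0.0295 = (0.839, 0.899)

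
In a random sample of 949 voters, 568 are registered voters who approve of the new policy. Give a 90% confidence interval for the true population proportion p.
(0.572, 0.625)

Proportion CI:
p̂ = 568/949 = 0.59852
SE = √(p̂(1-p̂)/n) = √(0.59852 · 0.40148 / 949) = 0.01591

z* = 1.645
Margin = z* · SE = 1.645 · 0.01591 = 0.0262

CI: 0.59852 ± 0.0262 = (0.572, 0.625)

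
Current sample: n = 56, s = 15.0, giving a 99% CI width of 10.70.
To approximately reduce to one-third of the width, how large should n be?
n ≈ 504

CI width ∝ 1/√n
To reduce width by factor 3, need √n to grow by 3 → need 3² = 9 times as many samples.

Current: n = 56, width = 10.70
New: n = 504, width ≈ 3.46

Width reduced by factor of 10.70/3.46 = 3.09.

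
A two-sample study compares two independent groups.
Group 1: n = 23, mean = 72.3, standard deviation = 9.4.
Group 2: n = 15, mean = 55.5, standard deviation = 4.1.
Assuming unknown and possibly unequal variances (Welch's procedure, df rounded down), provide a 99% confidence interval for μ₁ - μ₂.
(10.70, 22.90)

Difference: x̄₁ - x̄₂ = 16.80
SE = √(s₁²/n₁ + s₂²/n₂) = √(9.4²/23 + 4.1²/15) = 2.2276
df = 32.38 → 32 (Welch–Satterthwaite, rounded down)
t* = 2.738

CI: 16.80 ± 2.738 · 2.2276 = 16.80 ± 6.10 = (10.70, 22.90)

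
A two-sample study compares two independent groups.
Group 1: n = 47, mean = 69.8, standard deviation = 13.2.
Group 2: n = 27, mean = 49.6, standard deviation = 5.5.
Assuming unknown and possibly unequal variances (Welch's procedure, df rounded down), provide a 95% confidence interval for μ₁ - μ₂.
(15.81, 24.59)

Difference: x̄₁ - x̄₂ = 20.20
SE = √(s₁²/n₁ + s₂²/n₂) = √(13.2²/47 + 5.5²/27) = 2.1972
df = 67.15 → 67 (Welch–Satterthwaite, rounded down)
t* = 1.996

CI: 20.20 ± 1.996 · 2.1972 = 20.20 ± 4.39 = (15.81, 24.59)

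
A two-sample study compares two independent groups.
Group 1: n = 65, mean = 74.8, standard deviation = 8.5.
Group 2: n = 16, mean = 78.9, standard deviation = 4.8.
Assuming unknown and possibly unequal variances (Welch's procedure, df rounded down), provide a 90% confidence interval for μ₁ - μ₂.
(-6.79, -1.41)

Difference: x̄₁ - x̄₂ = -4.10
SE = √(s₁²/n₁ + s₂²/n₂) = √(8.5²/65 + 4.8²/16) = 1.5974
df = 41.32 → 41 (Welch–Satterthwaite, rounded down)
t* = 1.683

CI: -4.10 ± 1.683 · 1.5974 = -4.10 ± 2.69 = (-6.79, -1.41)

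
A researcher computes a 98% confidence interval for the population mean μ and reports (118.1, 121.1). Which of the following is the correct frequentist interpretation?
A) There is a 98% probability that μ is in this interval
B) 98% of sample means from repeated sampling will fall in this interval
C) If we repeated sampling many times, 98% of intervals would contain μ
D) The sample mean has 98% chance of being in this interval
C

A) Wrong — μ is fixed; the randomness lives in the interval, not in μ.
B) Wrong — coverage applies to intervals containing μ, not to future x̄ values.
C) Correct — this is the frequentist long-run coverage interpretation.
D) Wrong — x̄ is observed and sits in the interval by construction.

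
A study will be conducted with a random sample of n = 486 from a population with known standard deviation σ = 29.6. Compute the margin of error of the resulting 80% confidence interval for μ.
Margin of error = 1.72

Margin of error = z* · σ/√n
= 1.282 · 29.6/√486
= 1.282 · 29.6/22.0454
= 1.72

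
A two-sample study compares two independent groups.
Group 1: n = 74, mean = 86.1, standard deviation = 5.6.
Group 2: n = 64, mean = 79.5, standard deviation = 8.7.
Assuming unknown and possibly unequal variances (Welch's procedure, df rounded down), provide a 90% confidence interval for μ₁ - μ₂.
(4.50, 8.70)

Difference: x̄₁ - x̄₂ = 6.60
SE = √(s₁²/n₁ + s₂²/n₂) = √(5.6²/74 + 8.7²/64) = 1.2675
df = 104.64 → 104 (Welch–Satterthwaite, rounded down)
t* = 1.660

CI: 6.60 ± 1.660 · 1.2675 = 6.60 ± 2.10 = (4.50, 8.70)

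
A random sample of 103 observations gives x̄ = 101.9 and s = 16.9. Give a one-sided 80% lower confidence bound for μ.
μ ≥ 100.49

Lower bound (one-sided):
t* = 0.845 (one-sided for 80%)
Lower bound = x̄ - t* · s/√n = 101.9 - 0.845 · 16.9/√103 = 100.49

We are 80% confident that μ ≥ 100.49.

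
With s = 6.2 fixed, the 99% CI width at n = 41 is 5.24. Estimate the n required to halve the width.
n ≈ 164

CI width ∝ 1/√n
To reduce width by factor 2, need √n to grow by 2 → need 2² = 4 times as many samples.

Current: n = 41, width = 5.24
New: n = 164, width ≈ 2.52

Width reduced by factor of 5.24/2.52 = 2.08.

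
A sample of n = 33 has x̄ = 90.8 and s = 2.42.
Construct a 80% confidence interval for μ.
(90.25, 91.35)

t-interval (σ unknown):
df = n - 1 = 32
t* = 1.309 for 80% confidence

Margin of error = t* · s/√n = 1.309 · 2.42/√33 = 0.55

CI: (90.25, 91.35)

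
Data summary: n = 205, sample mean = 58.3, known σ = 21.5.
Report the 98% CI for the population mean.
(54.81, 61.79)

z-interval (σ known):
z* = 2.326 for 98% confidence

Margin of error = z* · σ/√n = 2.326 · 21.5/√205 = 3.49

CI: (58.3 - 3.49, 58.3 + 3.49) = (54.81, 61.79)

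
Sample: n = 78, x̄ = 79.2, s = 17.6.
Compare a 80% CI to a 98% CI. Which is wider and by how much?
98% CI is wider by 4.32

df = 77
80% CI: t* = 1.293, (76.62, 81.78), width = 2 · t* · s/√n = 5.15
98% CI: t* = 2.376, (74.47, 83.93), width = 2 · t* · s/√n = 9.47

The 98% CI is wider by 9.47 - 5.15 = 4.32.
Higher confidence requires a wider interval.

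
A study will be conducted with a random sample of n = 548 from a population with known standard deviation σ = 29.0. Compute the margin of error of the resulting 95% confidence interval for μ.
Margin of error = 2.43

Margin of error = z* · σ/√n
= 1.960 · 29.0/√548
= 1.960 · 29.0/23.4094
= 2.43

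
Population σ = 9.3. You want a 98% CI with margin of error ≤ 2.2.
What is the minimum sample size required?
n ≥ 97

For margin E ≤ 2.2:
n ≥ (z* · σ / E)²
n ≥ (2.326 · 9.3 / 2.2)²
n ≥ 96.68

Minimum n = 97 (rounding up)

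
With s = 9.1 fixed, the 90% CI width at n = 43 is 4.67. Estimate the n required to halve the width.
n ≈ 172

CI width ∝ 1/√n
To reduce width by factor 2, need √n to grow by 2 → need 2² = 4 times as many samples.

Current: n = 43, width = 4.67
New: n = 172, width ≈ 2.30

Width reduced by factor of 4.67/2.30 = 2.03.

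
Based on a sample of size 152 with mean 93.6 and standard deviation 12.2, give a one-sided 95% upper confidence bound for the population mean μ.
μ ≤ 95.24

Upper bound (one-sided):
t* = 1.655 (one-sided for 95%)
Upper bound = x̄ + t* · s/√n = 93.6 + 1.655 · 12.2/√152 = 95.24

We are 95% confident that μ ≤ 95.24.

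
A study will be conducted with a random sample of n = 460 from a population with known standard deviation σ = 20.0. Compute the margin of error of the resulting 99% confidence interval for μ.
Margin of error = 2.40

Margin of error = z* · σ/√n
= 2.576 · 20.0/√460
= 2.576 · 20.0/21.4476
= 2.40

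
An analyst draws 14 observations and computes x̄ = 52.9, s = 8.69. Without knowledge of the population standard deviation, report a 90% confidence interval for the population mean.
(48.79, 57.01)

t-interval (σ unknown):
df = n - 1 = 13
t* = 1.771 for 90% confidence

Margin of error = t* · s/√n = 1.771 · 8.69/√14 = 4.11

CI: (48.79, 57.01)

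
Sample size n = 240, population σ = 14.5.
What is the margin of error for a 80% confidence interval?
Margin of error = 1.20

Margin of error = z* · σ/√n
= 1.282 · 14.5/√240
= 1.282 · 14.5/15.4919
= 1.20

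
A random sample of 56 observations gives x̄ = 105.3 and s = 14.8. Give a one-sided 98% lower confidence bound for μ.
μ ≥ 101.14

Lower bound (one-sided):
t* = 2.104 (one-sided for 98%)
Lower bound = x̄ - t* · s/√n = 105.3 - 2.104 · 14.8/√56 = 101.14

We are 98% confident that μ ≥ 101.14.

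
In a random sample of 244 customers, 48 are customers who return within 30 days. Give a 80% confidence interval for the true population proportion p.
(0.164, 0.229)

Proportion CI:
p̂ = 48/244 = 0.19672
SE = √(p̂(1-p̂)/n) = √(0.19672 · 0.80328 / 244) = 0.02545

z* = 1.282
Margin = z* · SE = 1.282 · 0.02545 = 0.0326

CI: 0.19672 ± 0.0326 = (0.164, 0.229)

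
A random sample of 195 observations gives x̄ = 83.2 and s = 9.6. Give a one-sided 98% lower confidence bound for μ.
μ ≥ 81.78

Lower bound (one-sided):
t* = 2.068 (one-sided for 98%)
Lower bound = x̄ - t* · s/√n = 83.2 - 2.068 · 9.6/√195 = 81.78

We are 98% confident that μ ≥ 81.78.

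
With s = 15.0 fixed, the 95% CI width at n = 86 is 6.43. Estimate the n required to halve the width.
n ≈ 344

CI width ∝ 1/√n
To reduce width by factor 2, need √n to grow by 2 → need 2² = 4 times as many samples.

Current: n = 86, width = 6.43
New: n = 344, width ≈ 3.18

Width reduced by factor of 6.43/3.18 = 2.02.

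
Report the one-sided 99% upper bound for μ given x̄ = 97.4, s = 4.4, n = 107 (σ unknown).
μ ≤ 98.40

Upper bound (one-sided):
t* = 2.362 (one-sided for 99%)
Upper bound = x̄ + t* · s/√n = 97.4 + 2.362 · 4.4/√107 = 98.40

We are 99% confident that μ ≤ 98.40.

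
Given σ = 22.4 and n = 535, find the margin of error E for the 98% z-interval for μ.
Margin of error = 2.25

Margin of error = z* · σ/√n
= 2.326 · 22.4/√535
= 2.326 · 22.4/23.1301
= 2.25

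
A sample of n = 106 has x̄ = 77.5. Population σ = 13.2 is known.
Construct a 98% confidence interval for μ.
(74.52, 80.48)

z-interval (σ known):
z* = 2.326 for 98% confidence

Margin of error = z* · σ/√n = 2.326 · 13.2/√106 = 2.98

CI: (77.5 - 2.98, 77.5 + 2.98) = (74.52, 80.48)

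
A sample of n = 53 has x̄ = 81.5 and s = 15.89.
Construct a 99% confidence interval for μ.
(75.66, 87.34)

t-interval (σ unknown):
df = n - 1 = 52
t* = 2.674 for 99% confidence

Margin of error = t* · s/√n = 2.674 · 15.89/√53 = 5.84

CI: (75.66, 87.34)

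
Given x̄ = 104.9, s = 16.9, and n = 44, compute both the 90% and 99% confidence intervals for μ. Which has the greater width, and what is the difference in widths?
99% CI is wider by 5.16

df = 43
90% CI: t* = 1.681, (100.62, 109.18), width = 2 · t* · s/√n = 8.57
99% CI: t* = 2.695, (98.03, 111.77), width = 2 · t* · s/√n = 13.73

The 99% CI is wider by 13.73 - 8.57 = 5.16.
Higher confidence requires a wider interval.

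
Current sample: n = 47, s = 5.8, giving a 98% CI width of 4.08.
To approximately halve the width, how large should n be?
n ≈ 188

CI width ∝ 1/√n
To reduce width by factor 2, need √n to grow by 2 → need 2² = 4 times as many samples.

Current: n = 47, width = 4.08
New: n = 188, width ≈ 1.98

Width reduced by factor of 4.08/1.98 = 2.06.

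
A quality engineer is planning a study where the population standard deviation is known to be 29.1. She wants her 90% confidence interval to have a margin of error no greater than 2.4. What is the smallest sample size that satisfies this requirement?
n ≥ 398

For margin E ≤ 2.4:
n ≥ (z* · σ / E)²
n ≥ (1.645 · 29.1 / 2.4)²
n ≥ 397.83

Minimum n = 398 (rounding up)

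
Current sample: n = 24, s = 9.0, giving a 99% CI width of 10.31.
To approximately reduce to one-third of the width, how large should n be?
n ≈ 216

CI width ∝ 1/√n
To reduce width by factor 3, need √n to grow by 3 → need 3² = 9 times as many samples.

Current: n = 24, width = 10.31
New: n = 216, width ≈ 3.18

Width reduced by factor of 10.31/3.18 = 3.24.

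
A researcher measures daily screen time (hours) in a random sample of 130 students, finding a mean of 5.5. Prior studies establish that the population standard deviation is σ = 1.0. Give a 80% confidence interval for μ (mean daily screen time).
(5.39, 5.61)

z-interval (σ known):
z* = 1.282 for 80% confidence

Margin of error = z* · σ/√n = 1.282 · 1.0/√130 = 0.11

CI: (5.5 - 0.11, 5.5 + 0.11) = (5.39, 5.61)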